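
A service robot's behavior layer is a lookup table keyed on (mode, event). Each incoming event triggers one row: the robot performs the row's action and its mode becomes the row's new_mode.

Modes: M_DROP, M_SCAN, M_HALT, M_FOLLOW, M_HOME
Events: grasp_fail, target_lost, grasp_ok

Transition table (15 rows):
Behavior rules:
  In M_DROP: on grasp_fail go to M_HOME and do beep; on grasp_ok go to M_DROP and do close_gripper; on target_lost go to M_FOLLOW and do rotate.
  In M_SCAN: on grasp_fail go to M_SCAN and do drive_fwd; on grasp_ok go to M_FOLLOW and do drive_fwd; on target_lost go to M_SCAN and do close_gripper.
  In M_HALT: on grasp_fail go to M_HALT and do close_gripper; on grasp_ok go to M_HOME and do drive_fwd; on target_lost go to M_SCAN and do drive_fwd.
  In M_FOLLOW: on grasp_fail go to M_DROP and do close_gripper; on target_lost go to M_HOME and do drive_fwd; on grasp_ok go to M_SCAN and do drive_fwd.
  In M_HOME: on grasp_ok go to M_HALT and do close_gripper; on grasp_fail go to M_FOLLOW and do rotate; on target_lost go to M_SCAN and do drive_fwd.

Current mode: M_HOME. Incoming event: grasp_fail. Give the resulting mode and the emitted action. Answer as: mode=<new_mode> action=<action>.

current mode = M_HOME; filter table to that mode:
  (M_HOME, grasp_ok) → (M_HALT, close_gripper)
  (M_HOME, grasp_fail) → (M_FOLLOW, rotate)  ← event matches
  (M_HOME, target_lost) → (M_SCAN, drive_fwd)
event = grasp_fail selects (M_FOLLOW, rotate)

mode=M_FOLLOW action=rotate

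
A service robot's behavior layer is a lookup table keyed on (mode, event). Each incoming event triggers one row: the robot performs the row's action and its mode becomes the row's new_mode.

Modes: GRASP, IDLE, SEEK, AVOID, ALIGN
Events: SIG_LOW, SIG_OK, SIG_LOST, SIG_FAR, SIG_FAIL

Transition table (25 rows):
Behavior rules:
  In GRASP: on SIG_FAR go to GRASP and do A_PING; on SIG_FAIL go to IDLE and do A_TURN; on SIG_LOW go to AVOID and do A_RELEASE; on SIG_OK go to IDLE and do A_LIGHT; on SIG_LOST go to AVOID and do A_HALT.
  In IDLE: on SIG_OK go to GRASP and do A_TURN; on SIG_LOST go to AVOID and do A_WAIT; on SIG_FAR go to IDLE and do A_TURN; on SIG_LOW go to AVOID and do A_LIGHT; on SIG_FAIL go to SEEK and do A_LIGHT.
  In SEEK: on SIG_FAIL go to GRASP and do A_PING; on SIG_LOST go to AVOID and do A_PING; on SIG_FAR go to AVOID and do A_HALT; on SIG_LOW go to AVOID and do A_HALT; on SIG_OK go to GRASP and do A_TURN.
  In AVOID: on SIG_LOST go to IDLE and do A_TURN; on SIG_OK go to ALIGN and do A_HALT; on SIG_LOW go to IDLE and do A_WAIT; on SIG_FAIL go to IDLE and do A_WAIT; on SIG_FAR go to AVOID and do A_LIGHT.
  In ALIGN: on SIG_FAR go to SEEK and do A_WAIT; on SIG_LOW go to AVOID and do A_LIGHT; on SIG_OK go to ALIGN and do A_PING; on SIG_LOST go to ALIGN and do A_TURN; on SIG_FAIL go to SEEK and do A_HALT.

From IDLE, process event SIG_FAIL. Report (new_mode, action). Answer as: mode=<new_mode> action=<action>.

mode=SEEK action=A_LIGHT

current mode = IDLE; filter table to that mode:
  (IDLE, SIG_OK) → (GRASP, A_TURN)
  (IDLE, SIG_LOST) → (AVOID, A_WAIT)
  (IDLE, SIG_FAR) → (IDLE, A_TURN)
  (IDLE, SIG_LOW) → (AVOID, A_LIGHT)
  (IDLE, SIG_FAIL) → (SEEK, A_LIGHT)  ← event matches
event = SIG_FAIL selects (SEEK, A_LIGHT)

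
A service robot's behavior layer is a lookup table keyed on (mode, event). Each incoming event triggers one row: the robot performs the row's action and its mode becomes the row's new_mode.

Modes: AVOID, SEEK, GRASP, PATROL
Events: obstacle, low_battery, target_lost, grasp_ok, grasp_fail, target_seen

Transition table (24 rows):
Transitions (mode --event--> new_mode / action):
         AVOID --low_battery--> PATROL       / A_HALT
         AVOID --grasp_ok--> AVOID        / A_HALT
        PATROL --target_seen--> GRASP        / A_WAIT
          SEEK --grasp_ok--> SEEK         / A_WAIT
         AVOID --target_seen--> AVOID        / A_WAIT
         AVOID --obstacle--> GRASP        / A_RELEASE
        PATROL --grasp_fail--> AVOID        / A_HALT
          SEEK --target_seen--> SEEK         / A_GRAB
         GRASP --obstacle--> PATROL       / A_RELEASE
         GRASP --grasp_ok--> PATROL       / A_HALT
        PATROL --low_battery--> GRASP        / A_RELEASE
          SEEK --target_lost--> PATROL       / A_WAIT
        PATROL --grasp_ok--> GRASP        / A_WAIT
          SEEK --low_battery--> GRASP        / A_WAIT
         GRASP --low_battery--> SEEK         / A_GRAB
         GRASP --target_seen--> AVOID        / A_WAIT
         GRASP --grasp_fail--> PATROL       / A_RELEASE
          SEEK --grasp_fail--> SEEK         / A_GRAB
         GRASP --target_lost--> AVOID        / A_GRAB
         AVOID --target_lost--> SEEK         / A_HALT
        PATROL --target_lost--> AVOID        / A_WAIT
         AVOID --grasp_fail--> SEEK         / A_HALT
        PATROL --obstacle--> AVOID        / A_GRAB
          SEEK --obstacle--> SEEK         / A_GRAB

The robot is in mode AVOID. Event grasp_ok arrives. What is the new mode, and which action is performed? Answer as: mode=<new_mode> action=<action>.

mode=AVOID action=A_HALT

current mode = AVOID; filter table to that mode:
  (AVOID, low_battery) → (PATROL, A_HALT)
  (AVOID, grasp_ok) → (AVOID, A_HALT)  ← event matches
  (AVOID, target_seen) → (AVOID, A_WAIT)
  (AVOID, obstacle) → (GRASP, A_RELEASE)
  (AVOID, target_lost) → (SEEK, A_HALT)
  (AVOID, grasp_fail) → (SEEK, A_HALT)
event = grasp_ok selects (AVOID, A_HALT)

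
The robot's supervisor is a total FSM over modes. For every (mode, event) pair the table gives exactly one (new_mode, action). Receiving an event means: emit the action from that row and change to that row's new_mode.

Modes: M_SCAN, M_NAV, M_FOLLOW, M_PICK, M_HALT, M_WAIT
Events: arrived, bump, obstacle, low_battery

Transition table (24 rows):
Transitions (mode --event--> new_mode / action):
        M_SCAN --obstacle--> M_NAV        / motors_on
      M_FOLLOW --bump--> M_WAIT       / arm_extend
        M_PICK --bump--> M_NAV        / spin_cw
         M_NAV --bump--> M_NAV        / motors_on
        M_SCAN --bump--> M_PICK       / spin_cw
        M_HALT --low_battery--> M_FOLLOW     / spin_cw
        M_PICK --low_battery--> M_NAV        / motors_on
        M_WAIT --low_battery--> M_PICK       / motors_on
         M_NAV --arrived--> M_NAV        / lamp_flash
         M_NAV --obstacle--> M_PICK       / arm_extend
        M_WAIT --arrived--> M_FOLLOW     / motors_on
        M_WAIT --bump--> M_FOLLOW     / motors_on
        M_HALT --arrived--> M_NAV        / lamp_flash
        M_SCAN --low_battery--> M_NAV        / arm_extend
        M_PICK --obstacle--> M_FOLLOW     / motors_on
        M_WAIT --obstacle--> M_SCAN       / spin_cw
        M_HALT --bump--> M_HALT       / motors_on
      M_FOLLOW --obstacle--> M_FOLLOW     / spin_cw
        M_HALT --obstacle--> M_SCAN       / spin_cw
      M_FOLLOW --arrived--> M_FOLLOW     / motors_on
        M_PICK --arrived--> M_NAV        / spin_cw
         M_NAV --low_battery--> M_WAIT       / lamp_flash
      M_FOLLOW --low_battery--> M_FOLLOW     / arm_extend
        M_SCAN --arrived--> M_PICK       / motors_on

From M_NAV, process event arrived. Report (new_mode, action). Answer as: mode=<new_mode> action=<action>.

mode=M_NAV action=lamp_flash

current mode = M_NAV; filter table to that mode:
  (M_NAV, bump) → (M_NAV, motors_on)
  (M_NAV, arrived) → (M_NAV, lamp_flash)  ← event matches
  (M_NAV, obstacle) → (M_PICK, arm_extend)
  (M_NAV, low_battery) → (M_WAIT, lamp_flash)
event = arrived selects (M_NAV, lamp_flash)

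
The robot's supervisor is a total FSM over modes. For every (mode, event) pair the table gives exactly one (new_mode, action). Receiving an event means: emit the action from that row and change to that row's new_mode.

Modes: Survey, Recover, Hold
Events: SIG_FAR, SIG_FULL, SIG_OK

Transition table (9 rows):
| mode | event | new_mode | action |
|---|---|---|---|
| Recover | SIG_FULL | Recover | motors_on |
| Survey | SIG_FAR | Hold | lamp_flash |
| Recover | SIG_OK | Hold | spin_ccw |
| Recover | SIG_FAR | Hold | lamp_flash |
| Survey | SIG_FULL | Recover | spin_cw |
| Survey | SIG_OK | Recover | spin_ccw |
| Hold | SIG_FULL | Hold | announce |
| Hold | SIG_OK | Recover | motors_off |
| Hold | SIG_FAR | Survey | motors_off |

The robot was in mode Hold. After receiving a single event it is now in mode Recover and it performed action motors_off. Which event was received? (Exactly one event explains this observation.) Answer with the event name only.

SIG_OK

try SIG_FAR: (Hold, SIG_FAR) → (Survey, motors_off)
try SIG_FULL: (Hold, SIG_FULL) → (Hold, announce)
try SIG_OK: (Hold, SIG_OK) → (Recover, motors_off)  ← matches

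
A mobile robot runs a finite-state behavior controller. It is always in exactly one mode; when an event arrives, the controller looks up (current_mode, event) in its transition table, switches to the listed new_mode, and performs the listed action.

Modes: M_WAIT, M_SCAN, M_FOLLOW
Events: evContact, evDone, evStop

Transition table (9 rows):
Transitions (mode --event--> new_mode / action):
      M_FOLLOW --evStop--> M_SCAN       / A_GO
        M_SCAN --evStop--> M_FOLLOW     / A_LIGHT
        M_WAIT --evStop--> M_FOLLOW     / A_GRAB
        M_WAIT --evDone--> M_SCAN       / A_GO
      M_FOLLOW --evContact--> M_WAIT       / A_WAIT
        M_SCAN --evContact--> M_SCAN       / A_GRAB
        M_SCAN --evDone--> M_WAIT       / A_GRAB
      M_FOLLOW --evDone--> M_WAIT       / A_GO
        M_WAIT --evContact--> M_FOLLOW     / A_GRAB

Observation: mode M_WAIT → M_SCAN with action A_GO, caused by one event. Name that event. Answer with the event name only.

evDone

try evContact: (M_WAIT, evContact) → (M_FOLLOW, A_GRAB)
try evDone: (M_WAIT, evDone) → (M_SCAN, A_GO)  ← matches
try evStop: (M_WAIT, evStop) → (M_FOLLOW, A_GRAB)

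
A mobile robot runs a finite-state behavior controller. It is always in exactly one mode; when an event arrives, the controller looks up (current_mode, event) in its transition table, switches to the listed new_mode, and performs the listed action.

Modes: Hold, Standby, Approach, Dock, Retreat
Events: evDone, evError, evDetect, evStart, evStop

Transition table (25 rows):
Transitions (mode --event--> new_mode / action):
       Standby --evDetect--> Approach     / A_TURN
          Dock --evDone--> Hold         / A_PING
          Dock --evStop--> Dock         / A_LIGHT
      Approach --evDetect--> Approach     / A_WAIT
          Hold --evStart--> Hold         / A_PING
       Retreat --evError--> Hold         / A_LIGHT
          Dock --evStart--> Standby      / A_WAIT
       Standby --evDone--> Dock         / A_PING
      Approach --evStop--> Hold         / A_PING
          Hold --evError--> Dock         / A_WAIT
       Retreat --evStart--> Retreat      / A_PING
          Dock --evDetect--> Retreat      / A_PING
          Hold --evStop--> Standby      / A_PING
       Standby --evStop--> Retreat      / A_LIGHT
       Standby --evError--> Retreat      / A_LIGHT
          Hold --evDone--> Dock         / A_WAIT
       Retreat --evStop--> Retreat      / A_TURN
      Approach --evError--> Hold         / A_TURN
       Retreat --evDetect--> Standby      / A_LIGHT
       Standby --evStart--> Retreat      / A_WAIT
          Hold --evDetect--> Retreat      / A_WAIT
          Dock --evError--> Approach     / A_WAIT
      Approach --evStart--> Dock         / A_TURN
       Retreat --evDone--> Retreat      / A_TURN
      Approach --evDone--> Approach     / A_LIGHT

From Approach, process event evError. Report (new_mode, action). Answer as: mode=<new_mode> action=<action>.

current mode = Approach; filter table to that mode:
  (Approach, evDetect) → (Approach, A_WAIT)
  (Approach, evStop) → (Hold, A_PING)
  (Approach, evError) → (Hold, A_TURN)  ← event matches
  (Approach, evStart) → (Dock, A_TURN)
  (Approach, evDone) → (Approach, A_LIGHT)
event = evError selects (Hold, A_TURN)

mode=Hold action=A_TURN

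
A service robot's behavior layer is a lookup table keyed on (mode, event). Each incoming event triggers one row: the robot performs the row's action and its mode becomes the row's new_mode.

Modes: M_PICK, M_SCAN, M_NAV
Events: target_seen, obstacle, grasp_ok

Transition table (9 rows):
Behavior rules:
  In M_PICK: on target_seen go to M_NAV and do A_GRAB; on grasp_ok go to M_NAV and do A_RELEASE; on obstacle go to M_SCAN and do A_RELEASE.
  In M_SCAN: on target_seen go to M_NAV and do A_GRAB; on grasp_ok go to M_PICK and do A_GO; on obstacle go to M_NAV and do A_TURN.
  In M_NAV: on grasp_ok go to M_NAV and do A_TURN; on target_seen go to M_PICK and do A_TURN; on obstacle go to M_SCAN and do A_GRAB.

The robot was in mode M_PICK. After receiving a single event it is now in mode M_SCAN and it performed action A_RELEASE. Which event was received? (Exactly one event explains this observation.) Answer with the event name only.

try target_seen: (M_PICK, target_seen) → (M_NAV, A_GRAB)
try obstacle: (M_PICK, obstacle) → (M_SCAN, A_RELEASE)  ← matches
try grasp_ok: (M_PICK, grasp_ok) → (M_NAV, A_RELEASE)

obstacle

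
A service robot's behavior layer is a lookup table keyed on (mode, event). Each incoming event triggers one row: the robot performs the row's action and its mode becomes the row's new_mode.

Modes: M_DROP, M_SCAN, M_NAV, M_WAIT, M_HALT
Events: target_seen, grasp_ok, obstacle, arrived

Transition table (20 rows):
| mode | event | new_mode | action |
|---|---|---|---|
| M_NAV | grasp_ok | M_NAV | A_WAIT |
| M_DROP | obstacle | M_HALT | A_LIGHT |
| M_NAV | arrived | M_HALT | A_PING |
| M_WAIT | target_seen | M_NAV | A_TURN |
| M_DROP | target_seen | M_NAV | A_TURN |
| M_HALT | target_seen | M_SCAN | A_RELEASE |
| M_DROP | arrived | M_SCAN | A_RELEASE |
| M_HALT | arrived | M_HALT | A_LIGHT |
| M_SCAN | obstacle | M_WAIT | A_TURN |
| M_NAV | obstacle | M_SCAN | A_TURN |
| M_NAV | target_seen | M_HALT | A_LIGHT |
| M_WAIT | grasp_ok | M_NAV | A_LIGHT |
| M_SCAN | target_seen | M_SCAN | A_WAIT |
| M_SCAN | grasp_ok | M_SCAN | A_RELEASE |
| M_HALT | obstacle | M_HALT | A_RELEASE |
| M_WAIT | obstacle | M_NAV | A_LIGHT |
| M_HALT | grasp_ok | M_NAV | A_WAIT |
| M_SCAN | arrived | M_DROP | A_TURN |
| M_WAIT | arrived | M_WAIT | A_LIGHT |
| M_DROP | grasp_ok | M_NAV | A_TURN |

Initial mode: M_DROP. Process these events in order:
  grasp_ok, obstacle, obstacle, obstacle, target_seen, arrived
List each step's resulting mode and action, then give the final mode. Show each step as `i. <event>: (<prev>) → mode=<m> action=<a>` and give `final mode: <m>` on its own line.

1. grasp_ok: (M_DROP) → mode=M_NAV action=A_TURN
2. obstacle: (M_NAV) → mode=M_SCAN action=A_TURN
3. obstacle: (M_SCAN) → mode=M_WAIT action=A_TURN
4. obstacle: (M_WAIT) → mode=M_NAV action=A_LIGHT
5. target_seen: (M_NAV) → mode=M_HALT action=A_LIGHT
6. arrived: (M_HALT) → mode=M_HALT action=A_LIGHT

final mode: M_HALT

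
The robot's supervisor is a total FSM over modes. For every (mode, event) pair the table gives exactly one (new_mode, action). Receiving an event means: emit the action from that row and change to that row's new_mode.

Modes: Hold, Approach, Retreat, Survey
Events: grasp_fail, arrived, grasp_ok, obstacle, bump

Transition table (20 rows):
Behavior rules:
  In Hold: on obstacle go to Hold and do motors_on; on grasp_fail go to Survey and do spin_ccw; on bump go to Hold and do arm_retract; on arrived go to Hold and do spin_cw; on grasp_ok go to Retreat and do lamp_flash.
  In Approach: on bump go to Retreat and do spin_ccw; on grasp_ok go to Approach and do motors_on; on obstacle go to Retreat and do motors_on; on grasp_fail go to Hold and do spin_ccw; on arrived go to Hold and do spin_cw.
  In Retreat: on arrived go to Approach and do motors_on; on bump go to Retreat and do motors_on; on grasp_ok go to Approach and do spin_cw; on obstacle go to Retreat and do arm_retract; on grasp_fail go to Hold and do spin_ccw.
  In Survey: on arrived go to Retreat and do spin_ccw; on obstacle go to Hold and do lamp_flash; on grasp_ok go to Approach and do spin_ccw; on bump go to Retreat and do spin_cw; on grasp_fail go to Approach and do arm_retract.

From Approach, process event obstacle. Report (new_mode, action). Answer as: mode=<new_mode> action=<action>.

mode=Retreat action=motors_on

current mode = Approach; filter table to that mode:
  (Approach, bump) → (Retreat, spin_ccw)
  (Approach, grasp_ok) → (Approach, motors_on)
  (Approach, obstacle) → (Retreat, motors_on)  ← event matches
  (Approach, grasp_fail) → (Hold, spin_ccw)
  (Approach, arrived) → (Hold, spin_cw)
event = obstacle selects (Retreat, motors_on)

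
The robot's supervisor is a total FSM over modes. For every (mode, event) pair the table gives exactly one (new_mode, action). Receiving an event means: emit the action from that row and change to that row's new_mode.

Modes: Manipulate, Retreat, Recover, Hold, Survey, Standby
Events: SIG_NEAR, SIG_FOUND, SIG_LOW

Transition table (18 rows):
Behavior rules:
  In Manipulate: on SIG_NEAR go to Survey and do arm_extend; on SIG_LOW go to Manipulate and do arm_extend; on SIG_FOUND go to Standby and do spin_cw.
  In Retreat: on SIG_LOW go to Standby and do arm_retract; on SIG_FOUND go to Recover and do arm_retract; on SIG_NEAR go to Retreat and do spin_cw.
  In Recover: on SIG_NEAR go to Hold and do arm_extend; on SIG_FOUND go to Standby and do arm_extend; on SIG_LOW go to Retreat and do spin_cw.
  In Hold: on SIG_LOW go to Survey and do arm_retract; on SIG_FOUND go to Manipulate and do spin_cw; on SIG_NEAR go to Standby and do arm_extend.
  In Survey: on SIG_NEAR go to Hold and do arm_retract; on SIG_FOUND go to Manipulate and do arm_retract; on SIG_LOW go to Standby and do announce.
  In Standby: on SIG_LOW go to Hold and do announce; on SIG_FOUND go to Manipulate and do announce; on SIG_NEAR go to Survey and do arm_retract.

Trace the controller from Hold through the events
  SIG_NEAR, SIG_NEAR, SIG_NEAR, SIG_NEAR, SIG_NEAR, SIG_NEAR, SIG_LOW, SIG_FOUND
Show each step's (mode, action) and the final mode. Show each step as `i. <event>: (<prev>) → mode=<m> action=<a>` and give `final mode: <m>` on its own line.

1. SIG_NEAR: (Hold) → mode=Standby action=arm_extend
2. SIG_NEAR: (Standby) → mode=Survey action=arm_retract
3. SIG_NEAR: (Survey) → mode=Hold action=arm_retract
4. SIG_NEAR: (Hold) → mode=Standby action=arm_extend
5. SIG_NEAR: (Standby) → mode=Survey action=arm_retract
6. SIG_NEAR: (Survey) → mode=Hold action=arm_retract
7. SIG_LOW: (Hold) → mode=Survey action=arm_retract
8. SIG_FOUND: (Survey) → mode=Manipulate action=arm_retract

final mode: Manipulate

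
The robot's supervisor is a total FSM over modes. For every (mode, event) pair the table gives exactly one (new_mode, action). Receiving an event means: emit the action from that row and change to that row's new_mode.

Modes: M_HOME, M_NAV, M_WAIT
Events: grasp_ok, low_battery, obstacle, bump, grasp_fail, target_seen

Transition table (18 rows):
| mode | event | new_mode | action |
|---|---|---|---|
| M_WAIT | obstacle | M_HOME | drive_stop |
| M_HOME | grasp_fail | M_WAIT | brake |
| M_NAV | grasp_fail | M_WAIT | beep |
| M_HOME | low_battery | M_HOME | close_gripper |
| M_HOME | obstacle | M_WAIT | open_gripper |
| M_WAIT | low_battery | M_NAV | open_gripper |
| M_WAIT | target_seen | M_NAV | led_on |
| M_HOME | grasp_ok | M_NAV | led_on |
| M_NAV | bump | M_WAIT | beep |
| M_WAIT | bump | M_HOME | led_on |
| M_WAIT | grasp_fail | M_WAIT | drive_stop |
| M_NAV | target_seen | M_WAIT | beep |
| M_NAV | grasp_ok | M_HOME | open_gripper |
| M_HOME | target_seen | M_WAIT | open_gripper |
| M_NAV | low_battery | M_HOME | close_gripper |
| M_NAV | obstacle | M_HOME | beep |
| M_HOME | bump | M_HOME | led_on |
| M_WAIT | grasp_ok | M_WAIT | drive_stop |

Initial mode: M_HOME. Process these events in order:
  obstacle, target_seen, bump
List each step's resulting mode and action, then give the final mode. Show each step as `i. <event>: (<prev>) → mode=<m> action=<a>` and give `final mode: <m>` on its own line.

final mode: M_WAIT

1. obstacle: (M_HOME) → mode=M_WAIT action=open_gripper
2. target_seen: (M_WAIT) → mode=M_NAV action=led_on
3. bump: (M_NAV) → mode=M_WAIT action=beep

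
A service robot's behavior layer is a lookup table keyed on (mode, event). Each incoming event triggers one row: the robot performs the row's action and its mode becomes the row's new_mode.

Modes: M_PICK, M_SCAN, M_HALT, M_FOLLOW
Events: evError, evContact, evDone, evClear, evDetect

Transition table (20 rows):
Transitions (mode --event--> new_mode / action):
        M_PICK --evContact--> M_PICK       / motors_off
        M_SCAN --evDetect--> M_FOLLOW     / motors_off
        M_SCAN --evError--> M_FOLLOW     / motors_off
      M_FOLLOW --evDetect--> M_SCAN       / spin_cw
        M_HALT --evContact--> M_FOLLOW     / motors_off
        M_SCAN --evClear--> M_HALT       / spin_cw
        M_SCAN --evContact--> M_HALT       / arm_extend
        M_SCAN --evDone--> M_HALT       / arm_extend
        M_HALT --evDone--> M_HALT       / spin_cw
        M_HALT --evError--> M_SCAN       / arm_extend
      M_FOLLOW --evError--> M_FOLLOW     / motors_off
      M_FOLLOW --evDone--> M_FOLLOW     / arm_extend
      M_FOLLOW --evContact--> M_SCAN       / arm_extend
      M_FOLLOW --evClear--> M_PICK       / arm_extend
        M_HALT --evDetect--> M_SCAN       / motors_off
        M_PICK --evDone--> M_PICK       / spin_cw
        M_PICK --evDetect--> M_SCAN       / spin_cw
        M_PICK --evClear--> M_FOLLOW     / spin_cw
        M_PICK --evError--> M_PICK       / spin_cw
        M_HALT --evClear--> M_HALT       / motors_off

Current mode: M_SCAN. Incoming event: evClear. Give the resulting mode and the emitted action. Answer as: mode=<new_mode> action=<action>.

current mode = M_SCAN; filter table to that mode:
  (M_SCAN, evDetect) → (M_FOLLOW, motors_off)
  (M_SCAN, evError) → (M_FOLLOW, motors_off)
  (M_SCAN, evClear) → (M_HALT, spin_cw)  ← event matches
  (M_SCAN, evContact) → (M_HALT, arm_extend)
  (M_SCAN, evDone) → (M_HALT, arm_extend)
event = evClear selects (M_HALT, spin_cw)

mode=M_HALT action=spin_cw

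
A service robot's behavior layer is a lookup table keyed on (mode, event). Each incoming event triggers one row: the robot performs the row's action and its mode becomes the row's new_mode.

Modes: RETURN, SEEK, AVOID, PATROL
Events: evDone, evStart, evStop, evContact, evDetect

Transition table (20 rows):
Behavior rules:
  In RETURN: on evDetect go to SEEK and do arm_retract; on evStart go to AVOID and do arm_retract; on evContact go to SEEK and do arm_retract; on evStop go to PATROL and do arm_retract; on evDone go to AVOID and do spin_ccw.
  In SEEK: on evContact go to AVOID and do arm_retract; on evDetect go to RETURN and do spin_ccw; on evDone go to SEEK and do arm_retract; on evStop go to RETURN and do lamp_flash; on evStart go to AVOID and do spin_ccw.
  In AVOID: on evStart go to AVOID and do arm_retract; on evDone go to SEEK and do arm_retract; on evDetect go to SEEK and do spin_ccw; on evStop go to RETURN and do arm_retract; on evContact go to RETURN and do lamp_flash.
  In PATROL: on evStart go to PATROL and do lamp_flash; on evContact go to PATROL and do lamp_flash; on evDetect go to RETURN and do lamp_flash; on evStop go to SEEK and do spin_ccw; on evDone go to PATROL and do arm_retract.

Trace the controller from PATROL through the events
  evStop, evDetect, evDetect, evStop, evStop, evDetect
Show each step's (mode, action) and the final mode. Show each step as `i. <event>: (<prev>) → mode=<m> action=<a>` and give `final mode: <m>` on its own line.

final mode: RETURN

1. evStop: (PATROL) → mode=SEEK action=spin_ccw
2. evDetect: (SEEK) → mode=RETURN action=spin_ccw
3. evDetect: (RETURN) → mode=SEEK action=arm_retract
4. evStop: (SEEK) → mode=RETURN action=lamp_flash
5. evStop: (RETURN) → mode=PATROL action=arm_retract
6. evDetect: (PATROL) → mode=RETURN action=lamp_flash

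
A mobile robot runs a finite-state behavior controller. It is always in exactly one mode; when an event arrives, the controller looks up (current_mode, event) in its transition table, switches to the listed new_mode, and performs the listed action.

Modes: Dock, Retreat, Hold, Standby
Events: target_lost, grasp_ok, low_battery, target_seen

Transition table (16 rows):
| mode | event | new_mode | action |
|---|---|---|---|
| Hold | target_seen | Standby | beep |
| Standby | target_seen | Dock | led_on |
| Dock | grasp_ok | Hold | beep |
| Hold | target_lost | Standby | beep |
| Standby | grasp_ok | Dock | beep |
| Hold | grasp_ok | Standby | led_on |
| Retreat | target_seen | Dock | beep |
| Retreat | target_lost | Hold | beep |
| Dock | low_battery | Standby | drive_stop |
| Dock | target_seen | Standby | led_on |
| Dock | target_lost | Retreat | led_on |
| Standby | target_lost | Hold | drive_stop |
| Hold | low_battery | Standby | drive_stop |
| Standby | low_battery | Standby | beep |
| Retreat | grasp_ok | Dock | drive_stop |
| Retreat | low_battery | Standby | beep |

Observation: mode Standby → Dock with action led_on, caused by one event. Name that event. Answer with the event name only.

target_seen

try target_lost: (Standby, target_lost) → (Hold, drive_stop)
try grasp_ok: (Standby, grasp_ok) → (Dock, beep)
try low_battery: (Standby, low_battery) → (Standby, beep)
try target_seen: (Standby, target_seen) → (Dock, led_on)  ← matches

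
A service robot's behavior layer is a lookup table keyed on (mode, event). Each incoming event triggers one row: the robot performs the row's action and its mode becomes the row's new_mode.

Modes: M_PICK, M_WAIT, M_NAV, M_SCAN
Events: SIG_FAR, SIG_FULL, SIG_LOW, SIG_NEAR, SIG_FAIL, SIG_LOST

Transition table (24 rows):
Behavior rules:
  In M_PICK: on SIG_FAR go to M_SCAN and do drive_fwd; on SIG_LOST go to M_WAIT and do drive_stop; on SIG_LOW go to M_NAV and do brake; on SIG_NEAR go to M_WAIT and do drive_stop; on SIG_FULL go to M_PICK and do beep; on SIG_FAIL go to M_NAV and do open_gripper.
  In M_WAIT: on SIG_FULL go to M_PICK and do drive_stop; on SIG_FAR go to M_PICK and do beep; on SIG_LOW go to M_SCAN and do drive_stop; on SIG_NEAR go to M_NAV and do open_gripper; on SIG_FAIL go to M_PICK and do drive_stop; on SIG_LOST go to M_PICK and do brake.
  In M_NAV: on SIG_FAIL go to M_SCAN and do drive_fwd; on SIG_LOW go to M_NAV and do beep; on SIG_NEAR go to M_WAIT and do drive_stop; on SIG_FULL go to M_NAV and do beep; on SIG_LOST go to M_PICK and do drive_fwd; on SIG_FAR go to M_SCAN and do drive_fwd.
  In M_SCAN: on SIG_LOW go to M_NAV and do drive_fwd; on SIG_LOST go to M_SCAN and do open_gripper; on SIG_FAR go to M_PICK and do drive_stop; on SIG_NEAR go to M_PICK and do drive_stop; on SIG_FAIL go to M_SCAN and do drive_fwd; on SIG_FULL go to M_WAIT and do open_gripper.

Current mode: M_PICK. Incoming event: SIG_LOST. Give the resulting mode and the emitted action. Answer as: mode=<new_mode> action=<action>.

mode=M_WAIT action=drive_stop

current mode = M_PICK; filter table to that mode:
  (M_PICK, SIG_FAR) → (M_SCAN, drive_fwd)
  (M_PICK, SIG_LOST) → (M_WAIT, drive_stop)  ← event matches
  (M_PICK, SIG_LOW) → (M_NAV, brake)
  (M_PICK, SIG_NEAR) → (M_WAIT, drive_stop)
  (M_PICK, SIG_FULL) → (M_PICK, beep)
  (M_PICK, SIG_FAIL) → (M_NAV, open_gripper)
event = SIG_LOST selects (M_WAIT, drive_stop)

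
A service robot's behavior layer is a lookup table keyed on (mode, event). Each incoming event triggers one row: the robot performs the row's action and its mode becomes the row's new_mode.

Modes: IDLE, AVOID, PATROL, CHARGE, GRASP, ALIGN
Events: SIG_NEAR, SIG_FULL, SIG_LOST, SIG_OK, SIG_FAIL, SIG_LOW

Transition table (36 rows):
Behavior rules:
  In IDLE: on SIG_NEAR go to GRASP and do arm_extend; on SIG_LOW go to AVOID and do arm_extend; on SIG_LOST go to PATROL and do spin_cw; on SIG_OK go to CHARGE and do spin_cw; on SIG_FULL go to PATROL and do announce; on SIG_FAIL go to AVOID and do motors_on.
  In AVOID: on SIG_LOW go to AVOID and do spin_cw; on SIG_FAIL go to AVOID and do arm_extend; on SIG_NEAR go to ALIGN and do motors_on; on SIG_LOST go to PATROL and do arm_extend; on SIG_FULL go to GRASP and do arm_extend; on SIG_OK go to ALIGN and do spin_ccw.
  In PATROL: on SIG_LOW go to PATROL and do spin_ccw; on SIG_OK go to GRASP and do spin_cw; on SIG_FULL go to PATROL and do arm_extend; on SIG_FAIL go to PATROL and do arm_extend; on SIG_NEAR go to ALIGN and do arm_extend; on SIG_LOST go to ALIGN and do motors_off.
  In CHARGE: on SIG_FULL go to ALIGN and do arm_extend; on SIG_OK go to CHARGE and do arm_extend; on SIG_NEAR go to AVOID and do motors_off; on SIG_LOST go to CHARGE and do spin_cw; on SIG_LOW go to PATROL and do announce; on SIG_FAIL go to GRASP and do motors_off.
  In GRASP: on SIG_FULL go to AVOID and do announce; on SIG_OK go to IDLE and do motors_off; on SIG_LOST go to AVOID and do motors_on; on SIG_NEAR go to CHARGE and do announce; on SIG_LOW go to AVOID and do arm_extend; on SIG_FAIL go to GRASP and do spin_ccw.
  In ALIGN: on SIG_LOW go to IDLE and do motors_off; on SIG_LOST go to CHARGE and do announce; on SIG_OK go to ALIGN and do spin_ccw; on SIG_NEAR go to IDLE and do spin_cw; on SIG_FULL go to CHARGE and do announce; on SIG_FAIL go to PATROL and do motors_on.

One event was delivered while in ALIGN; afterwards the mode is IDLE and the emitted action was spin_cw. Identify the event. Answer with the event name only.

try SIG_NEAR: (ALIGN, SIG_NEAR) → (IDLE, spin_cw)  ← matches
try SIG_FULL: (ALIGN, SIG_FULL) → (CHARGE, announce)
try SIG_LOST: (ALIGN, SIG_LOST) → (CHARGE, announce)
try SIG_OK: (ALIGN, SIG_OK) → (ALIGN, spin_ccw)
try SIG_FAIL: (ALIGN, SIG_FAIL) → (PATROL, motors_on)
try SIG_LOW: (ALIGN, SIG_LOW) → (IDLE, motors_off)

SIG_NEAR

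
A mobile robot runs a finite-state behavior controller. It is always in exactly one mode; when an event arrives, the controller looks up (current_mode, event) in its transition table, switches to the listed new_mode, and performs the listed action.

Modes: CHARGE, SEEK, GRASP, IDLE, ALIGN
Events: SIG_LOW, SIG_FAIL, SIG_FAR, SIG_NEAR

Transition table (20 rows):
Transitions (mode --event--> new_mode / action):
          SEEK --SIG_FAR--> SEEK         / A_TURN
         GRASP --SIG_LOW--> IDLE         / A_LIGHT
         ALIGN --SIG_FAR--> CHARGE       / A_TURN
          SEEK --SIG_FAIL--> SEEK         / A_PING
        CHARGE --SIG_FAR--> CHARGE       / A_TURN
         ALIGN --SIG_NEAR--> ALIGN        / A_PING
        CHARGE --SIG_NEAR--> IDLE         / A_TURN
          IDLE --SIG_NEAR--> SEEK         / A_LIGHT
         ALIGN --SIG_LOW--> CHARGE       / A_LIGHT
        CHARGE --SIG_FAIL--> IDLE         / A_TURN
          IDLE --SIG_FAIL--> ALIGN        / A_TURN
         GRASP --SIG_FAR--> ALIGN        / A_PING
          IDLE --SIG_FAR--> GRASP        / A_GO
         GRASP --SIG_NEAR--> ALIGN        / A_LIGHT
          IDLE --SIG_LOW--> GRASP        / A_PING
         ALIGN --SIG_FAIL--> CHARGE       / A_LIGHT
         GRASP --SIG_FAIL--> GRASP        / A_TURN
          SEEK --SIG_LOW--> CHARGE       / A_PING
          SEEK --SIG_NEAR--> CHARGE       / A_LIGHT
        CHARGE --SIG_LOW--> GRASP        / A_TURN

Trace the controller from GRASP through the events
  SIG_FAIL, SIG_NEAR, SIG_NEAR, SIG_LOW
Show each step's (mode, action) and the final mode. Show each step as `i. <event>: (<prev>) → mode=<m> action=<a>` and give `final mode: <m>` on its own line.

1. SIG_FAIL: (GRASP) → mode=GRASP action=A_TURN
2. SIG_NEAR: (GRASP) → mode=ALIGN action=A_LIGHT
3. SIG_NEAR: (ALIGN) → mode=ALIGN action=A_PING
4. SIG_LOW: (ALIGN) → mode=CHARGE action=A_LIGHT

final mode: CHARGE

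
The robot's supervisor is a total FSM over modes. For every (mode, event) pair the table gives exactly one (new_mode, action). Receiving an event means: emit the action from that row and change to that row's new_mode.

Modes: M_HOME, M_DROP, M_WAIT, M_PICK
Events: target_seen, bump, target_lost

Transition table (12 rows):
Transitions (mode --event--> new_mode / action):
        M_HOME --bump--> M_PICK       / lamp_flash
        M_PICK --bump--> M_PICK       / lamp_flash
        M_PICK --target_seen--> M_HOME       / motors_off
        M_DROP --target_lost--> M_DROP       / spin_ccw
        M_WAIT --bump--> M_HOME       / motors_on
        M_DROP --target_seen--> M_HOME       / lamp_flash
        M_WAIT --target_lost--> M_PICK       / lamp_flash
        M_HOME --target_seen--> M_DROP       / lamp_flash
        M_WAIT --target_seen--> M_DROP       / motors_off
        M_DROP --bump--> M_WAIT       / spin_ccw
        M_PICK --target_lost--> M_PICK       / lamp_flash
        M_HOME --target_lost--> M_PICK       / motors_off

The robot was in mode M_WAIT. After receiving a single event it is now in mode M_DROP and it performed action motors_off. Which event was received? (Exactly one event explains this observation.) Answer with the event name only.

try target_seen: (M_WAIT, target_seen) → (M_DROP, motors_off)  ← matches
try bump: (M_WAIT, bump) → (M_HOME, motors_on)
try target_lost: (M_WAIT, target_lost) → (M_PICK, lamp_flash)

target_seen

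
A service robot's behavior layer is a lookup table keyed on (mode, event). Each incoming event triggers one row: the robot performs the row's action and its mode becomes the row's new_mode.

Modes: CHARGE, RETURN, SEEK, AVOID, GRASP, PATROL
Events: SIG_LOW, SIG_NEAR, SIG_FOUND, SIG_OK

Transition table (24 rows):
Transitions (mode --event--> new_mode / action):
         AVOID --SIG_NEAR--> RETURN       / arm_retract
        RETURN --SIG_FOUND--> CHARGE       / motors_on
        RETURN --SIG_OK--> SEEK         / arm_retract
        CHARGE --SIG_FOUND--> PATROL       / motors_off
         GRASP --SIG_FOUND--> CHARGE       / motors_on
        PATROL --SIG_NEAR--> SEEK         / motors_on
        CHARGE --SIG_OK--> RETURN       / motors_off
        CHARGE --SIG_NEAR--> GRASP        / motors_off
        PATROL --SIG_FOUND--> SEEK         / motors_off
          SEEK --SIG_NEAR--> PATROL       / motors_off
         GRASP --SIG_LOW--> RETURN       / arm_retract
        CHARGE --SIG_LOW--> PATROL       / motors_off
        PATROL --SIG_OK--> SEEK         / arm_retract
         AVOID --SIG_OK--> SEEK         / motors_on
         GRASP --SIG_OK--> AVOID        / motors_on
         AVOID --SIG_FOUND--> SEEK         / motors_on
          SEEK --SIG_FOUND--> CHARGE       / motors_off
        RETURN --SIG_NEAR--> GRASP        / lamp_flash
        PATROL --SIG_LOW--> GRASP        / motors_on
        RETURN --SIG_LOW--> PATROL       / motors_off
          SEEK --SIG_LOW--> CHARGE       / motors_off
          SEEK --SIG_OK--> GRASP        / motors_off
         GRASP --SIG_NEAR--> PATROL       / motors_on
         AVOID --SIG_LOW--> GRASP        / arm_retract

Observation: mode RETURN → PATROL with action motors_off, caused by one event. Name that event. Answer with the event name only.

try SIG_LOW: (RETURN, SIG_LOW) → (PATROL, motors_off)  ← matches
try SIG_NEAR: (RETURN, SIG_NEAR) → (GRASP, lamp_flash)
try SIG_FOUND: (RETURN, SIG_FOUND) → (CHARGE, motors_on)
try SIG_OK: (RETURN, SIG_OK) → (SEEK, arm_retract)

SIG_LOW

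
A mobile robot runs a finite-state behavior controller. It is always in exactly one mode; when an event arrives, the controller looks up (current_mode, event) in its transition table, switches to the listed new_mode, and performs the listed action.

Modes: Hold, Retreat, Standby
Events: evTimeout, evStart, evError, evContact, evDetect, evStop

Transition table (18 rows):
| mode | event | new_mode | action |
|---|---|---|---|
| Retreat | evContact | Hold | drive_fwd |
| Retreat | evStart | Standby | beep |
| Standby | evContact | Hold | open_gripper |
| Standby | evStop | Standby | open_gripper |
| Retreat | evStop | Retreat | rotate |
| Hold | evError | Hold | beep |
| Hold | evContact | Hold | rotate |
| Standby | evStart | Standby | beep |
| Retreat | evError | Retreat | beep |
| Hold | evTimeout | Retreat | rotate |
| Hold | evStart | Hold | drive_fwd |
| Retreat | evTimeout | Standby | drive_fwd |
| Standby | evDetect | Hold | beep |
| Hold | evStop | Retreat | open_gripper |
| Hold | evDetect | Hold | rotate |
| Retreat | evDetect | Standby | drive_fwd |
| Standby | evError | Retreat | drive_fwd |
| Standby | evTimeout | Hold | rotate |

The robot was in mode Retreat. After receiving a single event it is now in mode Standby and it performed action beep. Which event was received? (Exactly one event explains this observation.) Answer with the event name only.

try evTimeout: (Retreat, evTimeout) → (Standby, drive_fwd)
try evStart: (Retreat, evStart) → (Standby, beep)  ← matches
try evError: (Retreat, evError) → (Retreat, beep)
try evContact: (Retreat, evContact) → (Hold, drive_fwd)
try evDetect: (Retreat, evDetect) → (Standby, drive_fwd)
try evStop: (Retreat, evStop) → (Retreat, rotate)

evStart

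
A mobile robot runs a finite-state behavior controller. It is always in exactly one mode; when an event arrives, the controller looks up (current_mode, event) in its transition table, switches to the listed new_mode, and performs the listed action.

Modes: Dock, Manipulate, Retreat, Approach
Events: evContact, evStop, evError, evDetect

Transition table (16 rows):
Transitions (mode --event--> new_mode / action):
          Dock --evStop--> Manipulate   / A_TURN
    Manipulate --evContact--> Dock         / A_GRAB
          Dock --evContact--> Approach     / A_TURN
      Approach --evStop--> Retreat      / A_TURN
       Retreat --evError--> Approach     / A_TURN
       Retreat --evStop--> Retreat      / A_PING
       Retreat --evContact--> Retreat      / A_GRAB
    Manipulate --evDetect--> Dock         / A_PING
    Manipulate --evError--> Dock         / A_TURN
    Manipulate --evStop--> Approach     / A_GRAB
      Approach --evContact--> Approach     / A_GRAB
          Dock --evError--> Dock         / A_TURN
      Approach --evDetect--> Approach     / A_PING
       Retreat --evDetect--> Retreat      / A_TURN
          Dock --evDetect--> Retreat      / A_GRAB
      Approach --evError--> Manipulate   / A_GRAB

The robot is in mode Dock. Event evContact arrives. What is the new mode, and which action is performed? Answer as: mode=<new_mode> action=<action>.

mode=Approach action=A_TURN

current mode = Dock; filter table to that mode:
  (Dock, evStop) → (Manipulate, A_TURN)
  (Dock, evContact) → (Approach, A_TURN)  ← event matches
  (Dock, evError) → (Dock, A_TURN)
  (Dock, evDetect) → (Retreat, A_GRAB)
event = evContact selects (Approach, A_TURN)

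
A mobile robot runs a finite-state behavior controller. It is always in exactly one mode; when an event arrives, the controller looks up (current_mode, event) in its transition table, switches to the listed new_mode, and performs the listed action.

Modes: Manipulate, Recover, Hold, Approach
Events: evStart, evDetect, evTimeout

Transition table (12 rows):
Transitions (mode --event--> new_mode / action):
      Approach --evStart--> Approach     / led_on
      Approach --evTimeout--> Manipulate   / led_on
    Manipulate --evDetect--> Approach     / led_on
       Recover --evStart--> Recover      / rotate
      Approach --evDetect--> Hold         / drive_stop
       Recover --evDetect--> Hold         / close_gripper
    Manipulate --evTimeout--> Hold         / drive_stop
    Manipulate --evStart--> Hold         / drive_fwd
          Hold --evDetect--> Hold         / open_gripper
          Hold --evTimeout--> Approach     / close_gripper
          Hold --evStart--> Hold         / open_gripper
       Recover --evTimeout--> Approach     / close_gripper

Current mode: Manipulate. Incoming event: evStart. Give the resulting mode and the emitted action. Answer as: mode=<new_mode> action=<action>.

current mode = Manipulate; filter table to that mode:
  (Manipulate, evDetect) → (Approach, led_on)
  (Manipulate, evTimeout) → (Hold, drive_stop)
  (Manipulate, evStart) → (Hold, drive_fwd)  ← event matches
event = evStart selects (Hold, drive_fwd)

mode=Hold action=drive_fwd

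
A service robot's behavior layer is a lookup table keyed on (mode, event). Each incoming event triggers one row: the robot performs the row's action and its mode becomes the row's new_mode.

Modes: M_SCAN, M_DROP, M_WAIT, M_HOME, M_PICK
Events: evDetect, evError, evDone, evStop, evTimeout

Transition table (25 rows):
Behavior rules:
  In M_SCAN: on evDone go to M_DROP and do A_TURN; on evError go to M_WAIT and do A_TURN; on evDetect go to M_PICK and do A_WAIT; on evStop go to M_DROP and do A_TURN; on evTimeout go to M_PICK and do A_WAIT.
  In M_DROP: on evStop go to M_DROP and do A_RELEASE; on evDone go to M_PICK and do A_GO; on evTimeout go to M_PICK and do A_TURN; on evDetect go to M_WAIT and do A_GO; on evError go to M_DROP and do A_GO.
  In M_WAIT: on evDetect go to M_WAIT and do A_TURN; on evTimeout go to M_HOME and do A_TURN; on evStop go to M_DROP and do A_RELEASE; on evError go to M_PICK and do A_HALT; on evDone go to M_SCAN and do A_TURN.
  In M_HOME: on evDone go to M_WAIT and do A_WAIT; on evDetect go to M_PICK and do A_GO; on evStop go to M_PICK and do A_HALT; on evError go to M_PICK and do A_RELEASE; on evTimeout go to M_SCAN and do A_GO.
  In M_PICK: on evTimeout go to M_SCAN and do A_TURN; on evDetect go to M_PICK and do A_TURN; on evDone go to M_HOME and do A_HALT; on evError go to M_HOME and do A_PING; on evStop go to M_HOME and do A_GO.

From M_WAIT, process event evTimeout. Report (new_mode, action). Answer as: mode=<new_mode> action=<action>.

mode=M_HOME action=A_TURN

current mode = M_WAIT; filter table to that mode:
  (M_WAIT, evDetect) → (M_WAIT, A_TURN)
  (M_WAIT, evTimeout) → (M_HOME, A_TURN)  ← event matches
  (M_WAIT, evStop) → (M_DROP, A_RELEASE)
  (M_WAIT, evError) → (M_PICK, A_HALT)
  (M_WAIT, evDone) → (M_SCAN, A_TURN)
event = evTimeout selects (M_HOME, A_TURN)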